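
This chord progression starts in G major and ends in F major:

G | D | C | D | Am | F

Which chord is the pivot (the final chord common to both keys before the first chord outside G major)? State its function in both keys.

Am — ii in G major, iii in F major

Chords diatonic to G major: G, Am, Bm, C, D, Em, F#dim.
Reading the progression, the first chord not in that set is F, so the modulation leaves G major there.
The chord immediately before F is Am, which is diatonic to both keys: ii in G major and iii in F major.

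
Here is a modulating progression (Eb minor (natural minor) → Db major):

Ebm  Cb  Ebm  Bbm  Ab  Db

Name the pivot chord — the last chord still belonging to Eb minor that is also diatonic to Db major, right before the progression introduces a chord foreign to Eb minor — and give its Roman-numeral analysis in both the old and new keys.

Bbm — v in Eb minor, vi in Db major

Chords diatonic to Eb minor: Ebm, Fdim, Gb, Abm, Bbm, Cb, Db.
Reading the progression, the first chord not in that set is Ab, so the modulation leaves Eb minor there.
The chord immediately before Ab is Bbm, which is diatonic to both keys: v in Eb minor and vi in Db major.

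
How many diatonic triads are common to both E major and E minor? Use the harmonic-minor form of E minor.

2

Diatonic triads of E major: E (I), F#m (ii), G#m (iii), A (IV), B (V), C#m (vi), D#dim (vii°).
Diatonic triads of E minor (harmonic minor): Em (i), F#dim (ii°), Gaug (III+), Am (iv), B (V), C (VI), D#dim (vii°).
Matching root and quality in both lists: B, D#dim.
That gives 2 common triads.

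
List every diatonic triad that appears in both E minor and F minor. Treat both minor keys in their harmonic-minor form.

Triads in E minor (harmonic minor): Em (i), F#dim (ii°), Gaug (III+), Am (iv), B (V), C (VI), D#dim (vii°).
Triads in F minor (harmonic minor): Fm (i), Gdim (ii°), Abaug (III+), Bbm (iv), C (V), Db (VI), Edim (vii°).
Shared triads with their functions: C (VI in E minor, V in F minor).

C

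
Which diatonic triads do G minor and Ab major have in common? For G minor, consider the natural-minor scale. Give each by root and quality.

Triads in G minor (natural minor): Gm (i), Adim (ii°), Bb (III), Cm (iv), Dm (v), Eb (VI), F (VII).
Triads in Ab major: Ab (I), Bbm (ii), Cm (iii), Db (IV), Eb (V), Fm (vi), Gdim (vii°).
Shared triads with their functions: Cm (iv in G minor, iii in Ab major); Eb (VI in G minor, V in Ab major).

Cm, Eb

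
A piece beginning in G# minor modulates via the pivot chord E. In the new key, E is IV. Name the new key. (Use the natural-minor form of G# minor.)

The numeral IV denotes a major triad on scale degree 4. With E on degree 4, the tonic of the new key is B.
Degree 4 carries a major triad in major keys, so the destination is B major.
Check: the diatonic triads of B major are B (I), C#m (ii), D#m (iii), E (IV), F# (V), G#m (vi), A#dim (vii°) — E is indeed IV.

B major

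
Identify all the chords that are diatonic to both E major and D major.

F♯m, A

Triads in E major: E (I), F♯m (ii), G♯m (iii), A (IV), B (V), C♯m (vi), D♯dim (vii°).
Triads in D major: D (I), Em (ii), F♯m (iii), G (IV), A (V), Bm (vi), C♯dim (vii°).
Shared triads with their functions: F♯m (ii in E major, iii in D major); A (IV in E major, V in D major).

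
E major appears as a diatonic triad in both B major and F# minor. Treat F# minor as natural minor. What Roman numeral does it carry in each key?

IV in B major; VII in F# minor

The scale of B major is B C# D# E F# G# A#; E is degree 4, and the triad built there (E-G#-B) is major, so it is IV.
The scale of F# minor (natural minor) is F# G# A B C# D E; E is degree 7, and the triad built there (E-G#-B) is major, so it is VII.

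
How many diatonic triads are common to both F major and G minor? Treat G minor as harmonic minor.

1

Diatonic triads of F major: F (I), Gm (ii), Am (iii), Bb (IV), C (V), Dm (vi), Edim (vii°).
Diatonic triads of G minor (harmonic minor): Gm (i), Adim (ii°), Bbaug (III+), Cm (iv), D (V), Eb (VI), F#dim (vii°).
Matching root and quality in both lists: Gm.
That gives 1 common triad.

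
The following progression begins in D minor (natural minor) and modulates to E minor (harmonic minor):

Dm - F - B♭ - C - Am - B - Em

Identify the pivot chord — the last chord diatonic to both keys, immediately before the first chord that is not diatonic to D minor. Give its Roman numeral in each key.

Chords diatonic to D minor: Dm, Edim, F, Gm, Am, B♭, C.
Reading the progression, the first chord not in that set is B, so the modulation leaves D minor there.
The chord immediately before B is Am, which is diatonic to both keys: v in D minor and iv in E minor.

Am — v in D minor, iv in E minor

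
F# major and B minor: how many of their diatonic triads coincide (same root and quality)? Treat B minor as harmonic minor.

Diatonic triads of F# major: F# major (I), G# minor (ii), A# minor (iii), B major (IV), C# major (V), D# minor (vi), E# diminished (vii°).
Diatonic triads of B minor (harmonic minor): B minor (i), C# diminished (ii°), D augmented (III+), E minor (iv), F# major (V), G major (VI), A# diminished (vii°).
Matching root and quality in both lists: F# major.
That gives 1 common triad.

1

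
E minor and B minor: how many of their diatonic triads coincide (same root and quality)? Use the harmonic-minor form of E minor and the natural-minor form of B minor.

Diatonic triads of E minor (harmonic minor): Em (i), F#dim (ii°), Gaug (III+), Am (iv), B (V), C (VI), D#dim (vii°).
Diatonic triads of B minor (natural minor): Bm (i), C#dim (ii°), D (III), Em (iv), F#m (v), G (VI), A (VII).
Matching root and quality in both lists: Em.
That gives 1 common triad.

1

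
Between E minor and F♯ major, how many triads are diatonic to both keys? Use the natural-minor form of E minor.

0

Diatonic triads of E minor (natural minor): Em (i), F♯dim (ii°), G (III), Am (iv), Bm (v), C (VI), D (VII).
Diatonic triads of F♯ major: F♯ (I), G♯m (ii), A♯m (iii), B (IV), C♯ (V), D♯m (vi), E♯dim (vii°).
No triad has the same root and quality in both keys.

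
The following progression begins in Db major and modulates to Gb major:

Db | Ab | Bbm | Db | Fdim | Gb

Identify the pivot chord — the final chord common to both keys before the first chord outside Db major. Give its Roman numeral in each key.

Db — I in Db major, V in Gb major

Chords diatonic to Db major: Db, Ebm, Fm, Gb, Ab, Bbm, Cdim.
Reading the progression, the first chord not in that set is Fdim, so the modulation leaves Db major there.
The chord immediately before Fdim is Db, which is diatonic to both keys: I in Db major and V in Gb major.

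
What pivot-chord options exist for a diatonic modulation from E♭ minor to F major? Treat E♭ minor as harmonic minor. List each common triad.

B♭

Triads in E♭ minor (harmonic minor): E♭m (i), Fdim (ii°), G♭aug (III+), A♭m (iv), B♭ (V), C♭ (VI), Ddim (vii°).
Triads in F major: F (I), Gm (ii), Am (iii), B♭ (IV), C (V), Dm (vi), Edim (vii°).
Shared triads with their functions: B♭ (V in E♭ minor, IV in F major).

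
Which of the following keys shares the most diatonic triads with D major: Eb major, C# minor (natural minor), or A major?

A major

Triads of D major: D (I), Em (ii), F#m (iii), G (IV), A (V), Bm (vi), C#dim (vii°).
Eb major shares 0: none.
C# minor (natural minor) shares 2: F#m, A.
A major shares 4: D, F#m, A, Bm.
The most common triads (4) are shared with A major.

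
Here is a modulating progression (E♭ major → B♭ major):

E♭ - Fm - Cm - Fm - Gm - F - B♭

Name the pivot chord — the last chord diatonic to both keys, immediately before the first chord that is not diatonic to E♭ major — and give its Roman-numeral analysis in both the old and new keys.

Chords diatonic to E♭ major: E♭, Fm, Gm, A♭, B♭, Cm, Ddim.
Reading the progression, the first chord not in that set is F, so the modulation leaves E♭ major there.
The chord immediately before F is Gm, which is diatonic to both keys: iii in E♭ major and vi in B♭ major.

Gm — iii in E♭ major, vi in B♭ major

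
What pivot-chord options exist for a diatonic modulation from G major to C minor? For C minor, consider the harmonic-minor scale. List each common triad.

G

Triads in G major: G major (I), A minor (ii), B minor (iii), C major (IV), D major (V), E minor (vi), F# diminished (vii°).
Triads in C minor (harmonic minor): C minor (i), D diminished (ii°), Eb augmented (III+), F minor (iv), G major (V), Ab major (VI), B diminished (vii°).
Shared triads with their functions: G major (I in G major, V in C minor).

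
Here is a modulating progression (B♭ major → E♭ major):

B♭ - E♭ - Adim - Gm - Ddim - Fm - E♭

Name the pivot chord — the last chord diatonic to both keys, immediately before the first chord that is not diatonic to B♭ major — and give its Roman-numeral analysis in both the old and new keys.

Gm — vi in B♭ major, iii in E♭ major

Chords diatonic to B♭ major: B♭, Cm, Dm, E♭, F, Gm, Adim.
Reading the progression, the first chord not in that set is Ddim, so the modulation leaves B♭ major there.
The chord immediately before Ddim is Gm, which is diatonic to both keys: vi in B♭ major and iii in E♭ major.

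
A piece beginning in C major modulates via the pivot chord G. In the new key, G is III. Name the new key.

E minor

The numeral III denotes a major triad on scale degree 3. With G on degree 3, the tonic of the new key is E.
Degree 3 carries a major triad in natural-minor keys, so the destination is E minor.
Check: the diatonic triads of E minor (natural minor) are Em (i), F#dim (ii°), G (III), Am (iv), Bm (v), C (VI), D (VII) — G is indeed III.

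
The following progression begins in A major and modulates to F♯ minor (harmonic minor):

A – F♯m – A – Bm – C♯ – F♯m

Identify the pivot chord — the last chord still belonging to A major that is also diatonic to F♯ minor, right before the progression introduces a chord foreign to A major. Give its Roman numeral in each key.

Chords diatonic to A major: A, Bm, C♯m, D, E, F♯m, G♯dim.
Reading the progression, the first chord not in that set is C♯, so the modulation leaves A major there.
The chord immediately before C♯ is Bm, which is diatonic to both keys: ii in A major and iv in F♯ minor.

Bm — ii in A major, iv in F♯ minor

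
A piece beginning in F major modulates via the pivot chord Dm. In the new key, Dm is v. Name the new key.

The numeral v denotes a minor triad on scale degree 5. With D on degree 5, the tonic of the new key is G.
Degree 5 carries a minor triad in natural-minor keys, so the destination is G minor.
Check: the diatonic triads of G minor (natural minor) are Gm (i), Adim (ii°), B♭ (III), Cm (iv), Dm (v), E♭ (VI), F (VII) — Dm is indeed v.

G minor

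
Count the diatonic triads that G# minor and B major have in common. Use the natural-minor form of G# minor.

7

Diatonic triads of G# minor (natural minor): G# minor (i), A# diminished (ii°), B major (III), C# minor (iv), D# minor (v), E major (VI), F# major (VII).
Diatonic triads of B major: B major (I), C# minor (ii), D# minor (iii), E major (IV), F# major (V), G# minor (vi), A# diminished (vii°).
Matching root and quality in both lists: G# minor, A# diminished, B major, C# minor, D# minor, E major, F# major.
That gives 7 common triads.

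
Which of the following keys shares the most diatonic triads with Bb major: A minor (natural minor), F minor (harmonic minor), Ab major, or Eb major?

Eb major

Triads of Bb major: Bb (I), Cm (ii), Dm (iii), Eb (IV), F (V), Gm (vi), Adim (vii°).
A minor (natural minor) shares 2: Dm, F.
F minor (harmonic minor) shares 0: none.
Ab major shares 2: Cm, Eb.
Eb major shares 4: Bb, Cm, Eb, Gm.
The most common triads (4) are shared with Eb major.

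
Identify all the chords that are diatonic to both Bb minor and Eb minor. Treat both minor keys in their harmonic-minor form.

Ebm

Triads in Bb minor (harmonic minor): Bbm (i), Cdim (ii°), Dbaug (III+), Ebm (iv), F (V), Gb (VI), Adim (vii°).
Triads in Eb minor (harmonic minor): Ebm (i), Fdim (ii°), Gbaug (III+), Abm (iv), Bb (V), Cb (VI), Ddim (vii°).
Shared triads with their functions: Ebm (iv in Bb minor, i in Eb minor).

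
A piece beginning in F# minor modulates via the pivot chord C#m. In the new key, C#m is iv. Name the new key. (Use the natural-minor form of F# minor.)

The numeral iv denotes a minor triad on scale degree 4. With C# on degree 4, the tonic of the new key is G#.
Degree 4 carries a minor triad in minor keys, so the destination is G# minor.
Check: the diatonic triads of G# minor (natural minor) are G#m (i), A#dim (ii°), B (III), C#m (iv), D#m (v), E (VI), F# (VII) — C#m is indeed iv.

G# minor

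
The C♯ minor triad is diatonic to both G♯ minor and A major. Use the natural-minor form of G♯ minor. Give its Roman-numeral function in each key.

The scale of G♯ minor (natural minor) is G♯ A♯ B C♯ D♯ E F♯; C♯ is degree 4, and the triad built there (C♯-E-G♯) is minor, so it is iv.
The scale of A major is A B C♯ D E F♯ G♯; C♯ is degree 3, and the triad built there (C♯-E-G♯) is minor, so it is iii.

iv in G♯ minor; iii in A major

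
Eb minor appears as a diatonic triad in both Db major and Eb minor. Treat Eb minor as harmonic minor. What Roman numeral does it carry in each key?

ii in Db major; i in Eb minor

The scale of Db major is Db Eb F Gb Ab Bb C; Eb is degree 2, and the triad built there (Eb-Gb-Bb) is minor, so it is ii.
The scale of Eb minor (harmonic minor) is Eb F Gb Ab Bb Cb D; Eb is degree 1, and the triad built there (Eb-Gb-Bb) is minor, so it is i.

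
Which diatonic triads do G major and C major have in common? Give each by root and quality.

Triads in G major: G major (I), A minor (ii), B minor (iii), C major (IV), D major (V), E minor (vi), F♯ diminished (vii°).
Triads in C major: C major (I), D minor (ii), E minor (iii), F major (IV), G major (V), A minor (vi), B diminished (vii°).
Shared triads with their functions: G major (I in G major, V in C major); A minor (ii in G major, vi in C major); C major (IV in G major, I in C major); E minor (vi in G major, iii in C major).

G, Am, C, Em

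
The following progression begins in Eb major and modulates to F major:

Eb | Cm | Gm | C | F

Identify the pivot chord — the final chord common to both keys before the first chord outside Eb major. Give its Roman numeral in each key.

Gm — iii in Eb major, ii in F major

Chords diatonic to Eb major: Eb, Fm, Gm, Ab, Bb, Cm, Ddim.
Reading the progression, the first chord not in that set is C, so the modulation leaves Eb major there.
The chord immediately before C is Gm, which is diatonic to both keys: iii in Eb major and ii in F major.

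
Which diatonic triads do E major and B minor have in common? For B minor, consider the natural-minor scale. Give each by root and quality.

F#m, A

Triads in E major: E (I), F#m (ii), G#m (iii), A (IV), B (V), C#m (vi), D#dim (vii°).
Triads in B minor (natural minor): Bm (i), C#dim (ii°), D (III), Em (iv), F#m (v), G (VI), A (VII).
Shared triads with their functions: F#m (ii in E major, v in B minor); A (IV in E major, VII in B minor).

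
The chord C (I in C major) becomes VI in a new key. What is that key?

The numeral VI denotes a major triad on scale degree 6. With C on degree 6, the tonic of the new key is E.
Degree 6 carries a major triad in minor keys, so the destination is E minor.
Check: the diatonic triads of E minor (natural minor) are Em (i), F#dim (ii°), G (III), Am (iv), Bm (v), C (VI), D (VII) — C is indeed VI.

E minor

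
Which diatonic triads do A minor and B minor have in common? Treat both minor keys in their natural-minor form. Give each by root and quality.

Triads in A minor (natural minor): A minor (i), B diminished (ii°), C major (III), D minor (iv), E minor (v), F major (VI), G major (VII).
Triads in B minor (natural minor): B minor (i), C# diminished (ii°), D major (III), E minor (iv), F# minor (v), G major (VI), A major (VII).
Shared triads with their functions: E minor (v in A minor, iv in B minor); G major (VII in A minor, VI in B minor).

Em, G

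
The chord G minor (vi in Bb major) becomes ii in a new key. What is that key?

The numeral ii denotes a minor triad on scale degree 2. With G on degree 2, the tonic of the new key is F.
Degree 2 carries a minor triad in major keys, so the destination is F major.
Check: the diatonic triads of F major are F (I), Gm (ii), Am (iii), Bb (IV), C (V), Dm (vi), Edim (vii°) — G minor is indeed ii.

F major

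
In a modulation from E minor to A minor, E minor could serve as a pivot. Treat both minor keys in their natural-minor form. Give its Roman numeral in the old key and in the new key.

The scale of E minor (natural minor) is E F# G A B C D; E is degree 1, and the triad built there (E-G-B) is minor, so it is i.
The scale of A minor (natural minor) is A B C D E F G; E is degree 5, and the triad built there (E-G-B) is minor, so it is v.

i in E minor; v in A minor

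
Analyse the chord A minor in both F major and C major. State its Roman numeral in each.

The scale of F major is F G A Bb C D E; A is degree 3, and the triad built there (A-C-E) is minor, so it is iii.
The scale of C major is C D E F G A B; A is degree 6, and the triad built there (A-C-E) is minor, so it is vi.

iii in F major; vi in C major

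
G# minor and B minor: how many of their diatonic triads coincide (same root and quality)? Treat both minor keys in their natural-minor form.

0

Diatonic triads of G# minor (natural minor): G# minor (i), A# diminished (ii°), B major (III), C# minor (iv), D# minor (v), E major (VI), F# major (VII).
Diatonic triads of B minor (natural minor): B minor (i), C# diminished (ii°), D major (III), E minor (iv), F# minor (v), G major (VI), A major (VII).
No triad has the same root and quality in both keys.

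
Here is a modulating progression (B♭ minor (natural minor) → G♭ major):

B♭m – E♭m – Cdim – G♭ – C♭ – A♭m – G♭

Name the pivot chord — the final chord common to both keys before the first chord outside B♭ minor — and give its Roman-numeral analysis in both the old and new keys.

Chords diatonic to B♭ minor: B♭m, Cdim, D♭, E♭m, Fm, G♭, A♭.
Reading the progression, the first chord not in that set is C♭, so the modulation leaves B♭ minor there.
The chord immediately before C♭ is G♭, which is diatonic to both keys: VI in B♭ minor and I in G♭ major.

G♭ — VI in B♭ minor, I in G♭ major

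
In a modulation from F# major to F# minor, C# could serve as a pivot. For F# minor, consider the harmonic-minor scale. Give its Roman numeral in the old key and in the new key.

The scale of F# major is F# G# A# B C# D# E#; C# is degree 5, and the triad built there (C#-E#-G#) is major, so it is V.
The scale of F# minor (harmonic minor) is F# G# A B C# D E#; C# is degree 5, and the triad built there (C#-E#-G#) is major, so it is V.

V in F# major; V in F# minor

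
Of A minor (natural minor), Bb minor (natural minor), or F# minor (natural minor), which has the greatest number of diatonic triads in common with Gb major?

Triads of Gb major: Gb (I), Abm (ii), Bbm (iii), Cb (IV), Db (V), Ebm (vi), Fdim (vii°).
A minor (natural minor) shares 0: none.
Bb minor (natural minor) shares 4: Gb, Bbm, Db, Ebm.
F# minor (natural minor) shares 0: none.
The most common triads (4) are shared with Bb minor.

Bb minor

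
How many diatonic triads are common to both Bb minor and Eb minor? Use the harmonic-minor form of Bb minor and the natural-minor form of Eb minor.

Diatonic triads of Bb minor (harmonic minor): Bb minor (i), C diminished (ii°), Db augmented (III+), Eb minor (iv), F major (V), Gb major (VI), A diminished (vii°).
Diatonic triads of Eb minor (natural minor): Eb minor (i), F diminished (ii°), Gb major (III), Ab minor (iv), Bb minor (v), Cb major (VI), Db major (VII).
Matching root and quality in both lists: Bb minor, Eb minor, Gb major.
That gives 3 common triads.

3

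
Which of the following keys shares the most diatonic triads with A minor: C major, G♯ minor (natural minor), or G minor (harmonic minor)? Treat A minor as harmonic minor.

Triads of A minor (harmonic minor): A minor (i), B diminished (ii°), C augmented (III+), D minor (iv), E major (V), F major (VI), G♯ diminished (vii°).
C major shares 4: Am, Bdim, Dm, F.
G♯ minor (natural minor) shares 1: E.
G minor (harmonic minor) shares 0: none.
The most common triads (4) are shared with C major.

C major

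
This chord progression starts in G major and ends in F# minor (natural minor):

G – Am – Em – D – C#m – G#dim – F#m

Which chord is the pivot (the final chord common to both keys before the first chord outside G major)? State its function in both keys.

D — V in G major, VI in F# minor

Chords diatonic to G major: G, Am, Bm, C, D, Em, F#dim.
Reading the progression, the first chord not in that set is C#m, so the modulation leaves G major there.
The chord immediately before C#m is D, which is diatonic to both keys: V in G major and VI in F# minor.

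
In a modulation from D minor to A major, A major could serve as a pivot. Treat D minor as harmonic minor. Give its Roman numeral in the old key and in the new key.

V in D minor; I in A major

The scale of D minor (harmonic minor) is D E F G A Bb C#; A is degree 5, and the triad built there (A-C#-E) is major, so it is V.
The scale of A major is A B C# D E F# G#; A is degree 1, and the triad built there (A-C#-E) is major, so it is I.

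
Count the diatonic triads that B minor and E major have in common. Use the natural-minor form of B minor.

Diatonic triads of B minor (natural minor): B minor (i), C# diminished (ii°), D major (III), E minor (iv), F# minor (v), G major (VI), A major (VII).
Diatonic triads of E major: E major (I), F# minor (ii), G# minor (iii), A major (IV), B major (V), C# minor (vi), D# diminished (vii°).
Matching root and quality in both lists: F# minor, A major.
That gives 2 common triads.

2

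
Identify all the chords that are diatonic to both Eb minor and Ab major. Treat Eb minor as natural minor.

Triads in Eb minor (natural minor): Eb minor (i), F diminished (ii°), Gb major (III), Ab minor (iv), Bb minor (v), Cb major (VI), Db major (VII).
Triads in Ab major: Ab major (I), Bb minor (ii), C minor (iii), Db major (IV), Eb major (V), F minor (vi), G diminished (vii°).
Shared triads with their functions: Bb minor (v in Eb minor, ii in Ab major); Db major (VII in Eb minor, IV in Ab major).

Bbm, Db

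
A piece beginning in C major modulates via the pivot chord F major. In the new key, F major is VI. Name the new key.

The numeral VI denotes a major triad on scale degree 6. With F on degree 6, the tonic of the new key is A.
Degree 6 carries a major triad in minor keys, so the destination is A minor.
Check: the diatonic triads of A minor (natural minor) are Am (i), Bdim (ii°), C (III), Dm (iv), Em (v), F (VI), G (VII) — F major is indeed VI.

A minor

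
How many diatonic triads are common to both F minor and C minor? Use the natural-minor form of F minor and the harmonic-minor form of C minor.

Diatonic triads of F minor (natural minor): F minor (i), G diminished (ii°), Ab major (III), Bb minor (iv), C minor (v), Db major (VI), Eb major (VII).
Diatonic triads of C minor (harmonic minor): C minor (i), D diminished (ii°), Eb augmented (III+), F minor (iv), G major (V), Ab major (VI), B diminished (vii°).
Matching root and quality in both lists: F minor, Ab major, C minor.
That gives 3 common triads.

3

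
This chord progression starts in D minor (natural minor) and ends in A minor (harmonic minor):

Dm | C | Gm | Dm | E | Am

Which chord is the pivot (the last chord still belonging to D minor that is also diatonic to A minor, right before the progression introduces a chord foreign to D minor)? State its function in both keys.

Chords diatonic to D minor: Dm, Edim, F, Gm, Am, Bb, C.
Reading the progression, the first chord not in that set is E, so the modulation leaves D minor there.
The chord immediately before E is Dm, which is diatonic to both keys: i in D minor and iv in A minor.

Dm — i in D minor, iv in A minor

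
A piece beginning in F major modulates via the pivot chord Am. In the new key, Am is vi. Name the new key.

The numeral vi denotes a minor triad on scale degree 6. With A on degree 6, the tonic of the new key is C.
Degree 6 carries a minor triad in major keys, so the destination is C major.
Check: the diatonic triads of C major are C (I), Dm (ii), Em (iii), F (IV), G (V), Am (vi), Bdim (vii°) — Am is indeed vi.

C major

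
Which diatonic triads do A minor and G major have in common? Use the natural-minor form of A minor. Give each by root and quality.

Am, C, Em, G

Triads in A minor (natural minor): Am (i), Bdim (ii°), C (III), Dm (iv), Em (v), F (VI), G (VII).
Triads in G major: G (I), Am (ii), Bm (iii), C (IV), D (V), Em (vi), F#dim (vii°).
Shared triads with their functions: Am (i in A minor, ii in G major); C (III in A minor, IV in G major); Em (v in A minor, vi in G major); G (VII in A minor, I in G major).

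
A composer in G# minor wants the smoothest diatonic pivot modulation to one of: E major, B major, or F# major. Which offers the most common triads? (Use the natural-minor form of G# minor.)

Triads of G# minor (natural minor): G#m (i), A#dim (ii°), B (III), C#m (iv), D#m (v), E (VI), F# (VII).
E major shares 4: G#m, B, C#m, E.
B major shares 7: G#m, A#dim, B, C#m, D#m, E, F#.
F# major shares 4: G#m, B, D#m, F#.
The most common triads (7) are shared with B major.

B major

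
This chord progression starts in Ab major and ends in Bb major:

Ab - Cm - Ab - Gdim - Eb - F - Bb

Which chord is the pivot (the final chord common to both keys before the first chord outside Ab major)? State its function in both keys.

Chords diatonic to Ab major: Ab, Bbm, Cm, Db, Eb, Fm, Gdim.
Reading the progression, the first chord not in that set is F, so the modulation leaves Ab major there.
The chord immediately before F is Eb, which is diatonic to both keys: V in Ab major and IV in Bb major.

Eb — V in Ab major, IV in Bb major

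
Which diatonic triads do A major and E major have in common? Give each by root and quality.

A, C#m, E, F#m

Triads in A major: A major (I), B minor (ii), C# minor (iii), D major (IV), E major (V), F# minor (vi), G# diminished (vii°).
Triads in E major: E major (I), F# minor (ii), G# minor (iii), A major (IV), B major (V), C# minor (vi), D# diminished (vii°).
Shared triads with their functions: A major (I in A major, IV in E major); C# minor (iii in A major, vi in E major); E major (V in A major, I in E major); F# minor (vi in A major, ii in E major).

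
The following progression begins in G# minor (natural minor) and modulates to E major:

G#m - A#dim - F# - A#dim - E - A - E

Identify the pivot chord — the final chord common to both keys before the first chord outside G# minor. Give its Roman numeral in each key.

Chords diatonic to G# minor: G#m, A#dim, B, C#m, D#m, E, F#.
Reading the progression, the first chord not in that set is A, so the modulation leaves G# minor there.
The chord immediately before A is E, which is diatonic to both keys: VI in G# minor and I in E major.

E — VI in G# minor, I in E major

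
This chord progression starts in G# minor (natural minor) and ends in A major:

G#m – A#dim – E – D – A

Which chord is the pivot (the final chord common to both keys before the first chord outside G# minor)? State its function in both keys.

E — VI in G# minor, V in A major

Chords diatonic to G# minor: G#m, A#dim, B, C#m, D#m, E, F#.
Reading the progression, the first chord not in that set is D, so the modulation leaves G# minor there.
The chord immediately before D is E, which is diatonic to both keys: VI in G# minor and V in A major.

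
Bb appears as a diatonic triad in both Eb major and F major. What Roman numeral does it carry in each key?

The scale of Eb major is Eb F G Ab Bb C D; Bb is degree 5, and the triad built there (Bb-D-F) is major, so it is V.
The scale of F major is F G A Bb C D E; Bb is degree 4, and the triad built there (Bb-D-F) is major, so it is IV.

V in Eb major; IV in F major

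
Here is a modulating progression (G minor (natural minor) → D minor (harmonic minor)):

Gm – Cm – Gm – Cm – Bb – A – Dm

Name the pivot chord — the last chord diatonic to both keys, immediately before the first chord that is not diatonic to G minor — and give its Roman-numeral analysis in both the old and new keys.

Bb — III in G minor, VI in D minor

Chords diatonic to G minor: Gm, Adim, Bb, Cm, Dm, Eb, F.
Reading the progression, the first chord not in that set is A, so the modulation leaves G minor there.
The chord immediately before A is Bb, which is diatonic to both keys: III in G minor and VI in D minor.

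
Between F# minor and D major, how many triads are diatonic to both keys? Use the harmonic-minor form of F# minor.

Diatonic triads of F# minor (harmonic minor): F# minor (i), G# diminished (ii°), A augmented (III+), B minor (iv), C# major (V), D major (VI), E# diminished (vii°).
Diatonic triads of D major: D major (I), E minor (ii), F# minor (iii), G major (IV), A major (V), B minor (vi), C# diminished (vii°).
Matching root and quality in both lists: F# minor, B minor, D major.
That gives 3 common triads.

3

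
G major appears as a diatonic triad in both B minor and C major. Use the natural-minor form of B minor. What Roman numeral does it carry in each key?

VI in B minor; V in C major

The scale of B minor (natural minor) is B C# D E F# G A; G is degree 6, and the triad built there (G-B-D) is major, so it is VI.
The scale of C major is C D E F G A B; G is degree 5, and the triad built there (G-B-D) is major, so it is V.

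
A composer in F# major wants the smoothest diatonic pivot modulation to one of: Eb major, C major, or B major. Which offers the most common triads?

Triads of F# major: F# (I), G#m (ii), A#m (iii), B (IV), C# (V), D#m (vi), E#dim (vii°).
Eb major shares 0: none.
C major shares 0: none.
B major shares 4: F#, G#m, B, D#m.
The most common triads (4) are shared with B major.

B major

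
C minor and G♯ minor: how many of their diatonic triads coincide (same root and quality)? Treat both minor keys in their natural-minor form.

Diatonic triads of C minor (natural minor): C minor (i), D diminished (ii°), E♭ major (III), F minor (iv), G minor (v), A♭ major (VI), B♭ major (VII).
Diatonic triads of G♯ minor (natural minor): G♯ minor (i), A♯ diminished (ii°), B major (III), C♯ minor (iv), D♯ minor (v), E major (VI), F♯ major (VII).
No triad has the same root and quality in both keys.

0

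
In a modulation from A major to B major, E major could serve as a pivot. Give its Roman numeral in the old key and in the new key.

The scale of A major is A B C# D E F# G#; E is degree 5, and the triad built there (E-G#-B) is major, so it is V.
The scale of B major is B C# D# E F# G# A#; E is degree 4, and the triad built there (E-G#-B) is major, so it is IV.

V in A major; IV in B major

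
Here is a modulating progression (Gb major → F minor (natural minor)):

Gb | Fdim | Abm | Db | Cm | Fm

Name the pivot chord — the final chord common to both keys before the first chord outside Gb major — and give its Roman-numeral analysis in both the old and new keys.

Chords diatonic to Gb major: Gb, Abm, Bbm, Cb, Db, Ebm, Fdim.
Reading the progression, the first chord not in that set is Cm, so the modulation leaves Gb major there.
The chord immediately before Cm is Db, which is diatonic to both keys: V in Gb major and VI in F minor.

Db — V in Gb major, VI in F minor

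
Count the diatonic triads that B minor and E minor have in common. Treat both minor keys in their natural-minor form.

4

Diatonic triads of B minor (natural minor): Bm (i), C#dim (ii°), D (III), Em (iv), F#m (v), G (VI), A (VII).
Diatonic triads of E minor (natural minor): Em (i), F#dim (ii°), G (III), Am (iv), Bm (v), C (VI), D (VII).
Matching root and quality in both lists: Bm, D, Em, G.
That gives 4 common triads.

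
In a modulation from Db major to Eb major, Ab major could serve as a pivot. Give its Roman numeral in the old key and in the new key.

V in Db major; IV in Eb major

The scale of Db major is Db Eb F Gb Ab Bb C; Ab is degree 5, and the triad built there (Ab-C-Eb) is major, so it is V.
The scale of Eb major is Eb F G Ab Bb C D; Ab is degree 4, and the triad built there (Ab-C-Eb) is major, so it is IV.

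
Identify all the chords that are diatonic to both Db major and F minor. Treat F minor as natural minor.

Db, Fm, Ab, Bbm

Triads in Db major: Db (I), Ebm (ii), Fm (iii), Gb (IV), Ab (V), Bbm (vi), Cdim (vii°).
Triads in F minor (natural minor): Fm (i), Gdim (ii°), Ab (III), Bbm (iv), Cm (v), Db (VI), Eb (VII).
Shared triads with their functions: Db (I in Db major, VI in F minor); Fm (iii in Db major, i in F minor); Ab (V in Db major, III in F minor); Bbm (vi in Db major, iv in F minor).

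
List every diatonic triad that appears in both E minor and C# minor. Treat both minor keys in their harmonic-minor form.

D#dim

Triads in E minor (harmonic minor): E minor (i), F# diminished (ii°), G augmented (III+), A minor (iv), B major (V), C major (VI), D# diminished (vii°).
Triads in C# minor (harmonic minor): C# minor (i), D# diminished (ii°), E augmented (III+), F# minor (iv), G# major (V), A major (VI), B# diminished (vii°).
Shared triads with their functions: D# diminished (vii° in E minor, ii° in C# minor).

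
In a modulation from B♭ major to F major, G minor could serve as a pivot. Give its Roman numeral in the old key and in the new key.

The scale of B♭ major is B♭ C D E♭ F G A; G is degree 6, and the triad built there (G-B♭-D) is minor, so it is vi.
The scale of F major is F G A B♭ C D E; G is degree 2, and the triad built there (G-B♭-D) is minor, so it is ii.

vi in B♭ major; ii in F major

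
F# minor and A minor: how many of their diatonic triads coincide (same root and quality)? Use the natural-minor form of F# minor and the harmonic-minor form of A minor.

Diatonic triads of F# minor (natural minor): F#m (i), G#dim (ii°), A (III), Bm (iv), C#m (v), D (VI), E (VII).
Diatonic triads of A minor (harmonic minor): Am (i), Bdim (ii°), Caug (III+), Dm (iv), E (V), F (VI), G#dim (vii°).
Matching root and quality in both lists: G#dim, E.
That gives 2 common triads.

2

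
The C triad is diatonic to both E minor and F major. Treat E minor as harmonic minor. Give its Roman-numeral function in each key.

The scale of E minor (harmonic minor) is E F# G A B C D#; C is degree 6, and the triad built there (C-E-G) is major, so it is VI.
The scale of F major is F G A Bb C D E; C is degree 5, and the triad built there (C-E-G) is major, so it is V.

VI in E minor; V in F major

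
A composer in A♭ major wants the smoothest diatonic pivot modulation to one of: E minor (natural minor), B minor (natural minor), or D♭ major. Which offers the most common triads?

D♭ major

Triads of A♭ major: A♭ (I), B♭m (ii), Cm (iii), D♭ (IV), E♭ (V), Fm (vi), Gdim (vii°).
E minor (natural minor) shares 0: none.
B minor (natural minor) shares 0: none.
D♭ major shares 4: A♭, B♭m, D♭, Fm.
The most common triads (4) are shared with D♭ major.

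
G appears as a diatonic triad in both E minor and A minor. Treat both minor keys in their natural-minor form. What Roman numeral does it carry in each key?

III in E minor; VII in A minor

The scale of E minor (natural minor) is E F# G A B C D; G is degree 3, and the triad built there (G-B-D) is major, so it is III.
The scale of A minor (natural minor) is A B C D E F G; G is degree 7, and the triad built there (G-B-D) is major, so it is VII.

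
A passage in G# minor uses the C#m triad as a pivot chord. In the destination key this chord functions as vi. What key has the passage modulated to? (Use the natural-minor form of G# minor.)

E major

The numeral vi denotes a minor triad on scale degree 6. With C# on degree 6, the tonic of the new key is E.
Degree 6 carries a minor triad in major keys, so the destination is E major.
Check: the diatonic triads of E major are E (I), F#m (ii), G#m (iii), A (IV), B (V), C#m (vi), D#dim (vii°) — C#m is indeed vi.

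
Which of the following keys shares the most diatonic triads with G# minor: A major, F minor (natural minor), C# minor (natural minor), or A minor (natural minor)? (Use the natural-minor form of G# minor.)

Triads of G# minor (natural minor): G# minor (i), A# diminished (ii°), B major (III), C# minor (iv), D# minor (v), E major (VI), F# major (VII).
A major shares 2: C#m, E.
F minor (natural minor) shares 0: none.
C# minor (natural minor) shares 4: G#m, B, C#m, E.
A minor (natural minor) shares 0: none.
The most common triads (4) are shared with C# minor.

C# minor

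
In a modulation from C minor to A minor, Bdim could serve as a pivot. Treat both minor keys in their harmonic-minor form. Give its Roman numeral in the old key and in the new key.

The scale of C minor (harmonic minor) is C D Eb F G Ab B; B is degree 7, and the triad built there (B-D-F) is diminished, so it is vii°.
The scale of A minor (harmonic minor) is A B C D E F G#; B is degree 2, and the triad built there (B-D-F) is diminished, so it is ii°.

vii° in C minor; ii° in A minor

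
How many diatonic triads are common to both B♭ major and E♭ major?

4

Diatonic triads of B♭ major: B♭ (I), Cm (ii), Dm (iii), E♭ (IV), F (V), Gm (vi), Adim (vii°).
Diatonic triads of E♭ major: E♭ (I), Fm (ii), Gm (iii), A♭ (IV), B♭ (V), Cm (vi), Ddim (vii°).
Matching root and quality in both lists: B♭, Cm, E♭, Gm.
That gives 4 common triads.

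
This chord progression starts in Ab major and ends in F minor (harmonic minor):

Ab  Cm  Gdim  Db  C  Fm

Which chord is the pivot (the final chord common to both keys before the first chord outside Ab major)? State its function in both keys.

Chords diatonic to Ab major: Ab, Bbm, Cm, Db, Eb, Fm, Gdim.
Reading the progression, the first chord not in that set is C, so the modulation leaves Ab major there.
The chord immediately before C is Db, which is diatonic to both keys: IV in Ab major and VI in F minor.

Db — IV in Ab major, VI in F minor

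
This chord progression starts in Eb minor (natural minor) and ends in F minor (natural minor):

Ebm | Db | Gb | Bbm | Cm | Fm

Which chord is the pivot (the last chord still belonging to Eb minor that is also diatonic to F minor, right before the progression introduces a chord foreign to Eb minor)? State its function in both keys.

Bbm — v in Eb minor, iv in F minor

Chords diatonic to Eb minor: Ebm, Fdim, Gb, Abm, Bbm, Cb, Db.
Reading the progression, the first chord not in that set is Cm, so the modulation leaves Eb minor there.
The chord immediately before Cm is Bbm, which is diatonic to both keys: v in Eb minor and iv in F minor.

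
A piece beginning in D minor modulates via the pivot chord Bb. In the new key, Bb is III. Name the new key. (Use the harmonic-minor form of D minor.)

G minor

The numeral III denotes a major triad on scale degree 3. With Bb on degree 3, the tonic of the new key is G.
Degree 3 carries a major triad in natural-minor keys, so the destination is G minor.
Check: the diatonic triads of G minor (natural minor) are Gm (i), Adim (ii°), Bb (III), Cm (iv), Dm (v), Eb (VI), F (VII) — Bb is indeed III.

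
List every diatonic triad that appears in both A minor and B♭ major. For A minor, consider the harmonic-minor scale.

Triads in A minor (harmonic minor): A minor (i), B diminished (ii°), C augmented (III+), D minor (iv), E major (V), F major (VI), G♯ diminished (vii°).
Triads in B♭ major: B♭ major (I), C minor (ii), D minor (iii), E♭ major (IV), F major (V), G minor (vi), A diminished (vii°).
Shared triads with their functions: D minor (iv in A minor, iii in B♭ major); F major (VI in A minor, V in B♭ major).

Dm, F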